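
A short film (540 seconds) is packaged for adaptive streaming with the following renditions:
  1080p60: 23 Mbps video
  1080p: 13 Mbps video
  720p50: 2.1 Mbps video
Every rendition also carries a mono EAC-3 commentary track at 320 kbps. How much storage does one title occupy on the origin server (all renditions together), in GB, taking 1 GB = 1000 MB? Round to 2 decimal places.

Audio: 320 kbps = 0.320 Mbps.
Sum of rendition bitrates: (23+0.320) + (13+0.320) + (2.1+0.320) = 39.060 Mbps.
× 540 s = 21,092 Mb = 2,637 MB = 2.637 GB.

2.64 GB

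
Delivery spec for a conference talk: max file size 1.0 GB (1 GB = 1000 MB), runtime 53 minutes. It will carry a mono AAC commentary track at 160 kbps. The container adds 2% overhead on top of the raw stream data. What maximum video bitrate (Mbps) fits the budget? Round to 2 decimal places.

Budget: 1.0 GB = 8000.0 Mb.
Stream payload after overhead: 8000.0 / 1.02 = 7843.1 Mb.
53 min = 3180 s
Total bitrate budget: 7843.1 Mb / 3180 s = 2.466 Mbps.
Audio: 160 kbps = 0.160 Mbps.
Video: 2.466 − 0.160 = 2.306 Mbps.

2.31 Mbps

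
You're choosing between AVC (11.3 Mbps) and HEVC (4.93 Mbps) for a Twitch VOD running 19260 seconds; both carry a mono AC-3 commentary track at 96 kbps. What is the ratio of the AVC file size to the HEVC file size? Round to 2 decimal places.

2.27

Audio: 96 kbps = 0.096 Mbps.
AVC: 11.396 Mbps × 19260 s = 219487.0 Mb = 27.436 GB.
HEVC: 5.026 Mbps × 19260 s = 96800.8 Mb = 12.100 GB.
Ratio: 27.436 / 12.100 = 2.267.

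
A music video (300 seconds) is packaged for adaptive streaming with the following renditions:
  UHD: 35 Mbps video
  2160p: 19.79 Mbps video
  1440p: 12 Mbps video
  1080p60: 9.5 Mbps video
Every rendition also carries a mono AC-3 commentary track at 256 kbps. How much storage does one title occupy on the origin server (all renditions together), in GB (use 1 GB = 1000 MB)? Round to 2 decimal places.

2.90 GB

Audio: 256 kbps = 0.256 Mbps.
Sum of rendition bitrates: (35+0.256) + (19.79+0.256) + (12+0.256) + (9.5+0.256) = 77.314 Mbps.
× 300 s = 23,194 Mb = 2,899 MB = 2.899 GB.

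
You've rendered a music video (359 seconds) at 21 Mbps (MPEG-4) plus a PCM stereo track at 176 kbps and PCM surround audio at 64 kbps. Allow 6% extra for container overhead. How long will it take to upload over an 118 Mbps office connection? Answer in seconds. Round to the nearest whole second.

Audio total: 176 + 64 = 240 kbps = 0.240 Mbps.
Total bitrate: 21.240 Mbps.
File: 21.240 Mbps × 359 s = 7625.2 Mb.
With 6% container overhead: ×1.06. → 8082.7 Mb.
At 118 Mbps: 8082.7 / 118 = 68.5 s ≈ 68.5 seconds.

68 seconds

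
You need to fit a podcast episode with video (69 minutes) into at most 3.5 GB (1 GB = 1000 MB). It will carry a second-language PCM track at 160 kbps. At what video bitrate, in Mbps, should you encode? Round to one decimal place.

Budget: 3.5 GB = 28000.0 Mb.
69 min = 4140 s
Total bitrate budget: 28000.0 Mb / 4140 s = 6.763 Mbps.
Audio: 160 kbps = 0.160 Mbps.
Video: 6.763 − 0.160 = 6.603 Mbps.

6.6 Mbps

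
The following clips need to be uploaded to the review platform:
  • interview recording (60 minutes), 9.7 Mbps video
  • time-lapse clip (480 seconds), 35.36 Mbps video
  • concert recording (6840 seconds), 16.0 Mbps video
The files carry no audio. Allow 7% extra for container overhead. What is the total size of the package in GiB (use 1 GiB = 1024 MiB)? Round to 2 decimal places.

interview recording: 9.700 Mbps × 3600 s × 1.07 = 37364.4 Mb
time-lapse clip: 35.360 Mbps × 480 s × 1.07 = 18160.9 Mb
concert recording: 16.000 Mbps × 6840 s × 1.07 = 117100.8 Mb
Total: 172626.1 Mb = 21578.3 MB.
= 20.10 GiB.

20.10 GiB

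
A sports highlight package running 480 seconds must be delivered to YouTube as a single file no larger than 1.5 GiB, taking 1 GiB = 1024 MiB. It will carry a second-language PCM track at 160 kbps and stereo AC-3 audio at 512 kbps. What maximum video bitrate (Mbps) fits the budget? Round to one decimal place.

26.2 Mbps

Budget: 1.5 GiB = 12884.9 Mb.
Total bitrate budget: 12884.9 Mb / 480 s = 26.844 Mbps.
Audio total: 160 + 512 = 672 kbps = 0.672 Mbps.
Video: 26.844 − 0.672 = 26.172 Mbps.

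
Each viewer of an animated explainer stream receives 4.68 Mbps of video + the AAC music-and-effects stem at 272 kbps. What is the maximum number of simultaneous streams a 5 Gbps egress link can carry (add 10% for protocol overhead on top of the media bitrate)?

Audio: 272 kbps = 0.272 Mbps.
Per-viewer media rate: 4.952 Mbps.
On the wire with 10% overhead: 5.447 Mbps.
5 Gbps = 5,000 Mbps; 5,000 / 5.447 = 917.90 → 917 viewers.

917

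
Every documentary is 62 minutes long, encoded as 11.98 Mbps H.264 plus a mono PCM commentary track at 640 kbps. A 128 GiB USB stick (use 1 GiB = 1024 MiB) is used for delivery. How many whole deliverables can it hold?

62 min = 3720 s
Audio: 640 kbps = 0.640 Mbps.
Total bitrate: 12.620 Mbps.
Per item: 12.620 Mbps × 3720 s = 46,946 Mb = 5,868 MB.
Capacity: 128 GiB = 1,099,512 Mb; 23.42 items → 23 complete.

23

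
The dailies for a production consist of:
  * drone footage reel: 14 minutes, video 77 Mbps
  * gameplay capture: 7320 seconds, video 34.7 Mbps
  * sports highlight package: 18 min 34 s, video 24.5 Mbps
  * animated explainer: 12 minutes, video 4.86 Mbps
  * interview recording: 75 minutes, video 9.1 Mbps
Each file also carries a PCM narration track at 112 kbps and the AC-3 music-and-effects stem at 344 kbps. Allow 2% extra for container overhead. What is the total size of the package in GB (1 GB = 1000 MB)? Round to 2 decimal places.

Audio total: 112 + 344 = 456 kbps = 0.456 Mbps.
drone footage reel: 77.456 Mbps × 840 s × 1.02 = 66364.3 Mb
gameplay capture: 35.156 Mbps × 7320 s × 1.02 = 262488.8 Mb
sports highlight package: 24.956 Mbps × 1114 s × 1.02 = 28357.0 Mb
animated explainer: 5.316 Mbps × 720 s × 1.02 = 3904.1 Mb
interview recording: 9.556 Mbps × 4500 s × 1.02 = 43862.0 Mb
Total: 404976.2 Mb = 50622.0 MB.
= 50.62 GB.

50.62 GB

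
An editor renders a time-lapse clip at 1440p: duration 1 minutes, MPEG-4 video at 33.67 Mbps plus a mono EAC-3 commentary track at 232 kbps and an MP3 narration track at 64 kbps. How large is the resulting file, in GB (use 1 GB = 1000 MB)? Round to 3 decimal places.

Audio total: 232 + 64 = 296 kbps = 0.296 Mbps.
Total bitrate: 33.67 + 0.296 = 33.966 Mbps.
Stream data: 33.966 Mbps × 60 s = 2038.0 Mb.
2,038 Mb ÷ 8 = 254.7 MB → 0.2547 GB.

0.255 GB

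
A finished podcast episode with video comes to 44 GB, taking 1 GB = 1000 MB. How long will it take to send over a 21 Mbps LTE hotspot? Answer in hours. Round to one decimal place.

File: 44 GB = 352000.0 Mb.
At 21 Mbps: 352000.0 / 21 = 16761.9 s ≈ 4.66 hours.

4.7 hours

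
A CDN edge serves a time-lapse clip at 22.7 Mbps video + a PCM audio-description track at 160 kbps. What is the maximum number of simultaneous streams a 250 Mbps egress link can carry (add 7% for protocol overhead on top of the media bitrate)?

10

Audio: 160 kbps = 0.160 Mbps.
Per-viewer media rate: 22.860 Mbps.
On the wire with 7% overhead: 24.460 Mbps.
250 Mbps = 250.0 Mbps; 250.0 / 24.460 = 10.22 → 10 viewers.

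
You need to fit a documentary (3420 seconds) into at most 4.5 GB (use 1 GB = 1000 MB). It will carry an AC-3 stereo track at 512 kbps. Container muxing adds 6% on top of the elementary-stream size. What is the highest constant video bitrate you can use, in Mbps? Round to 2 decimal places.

9.42 Mbps

Budget: 4.5 GB = 36000.0 Mb.
Stream payload after overhead: 36000.0 / 1.06 = 33962.3 Mb.
Total bitrate budget: 33962.3 Mb / 3420 s = 9.930 Mbps.
Audio: 512 kbps = 0.512 Mbps.
Video: 9.930 − 0.512 = 9.418 Mbps.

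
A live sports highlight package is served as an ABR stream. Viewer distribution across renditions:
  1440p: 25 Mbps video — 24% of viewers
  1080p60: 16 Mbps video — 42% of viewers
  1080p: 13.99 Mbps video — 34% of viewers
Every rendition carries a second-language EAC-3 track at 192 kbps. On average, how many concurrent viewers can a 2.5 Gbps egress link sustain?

Audio: 192 kbps = 0.192 Mbps.
Average per-viewer bitrate: 0.24×25.192 + 0.42×16.192 + 0.34×14.182 = 17.669 Mbps.
2.5 Gbps = 2,500 Mbps; 2,500 / 17.669 = 141.49 → 141.

141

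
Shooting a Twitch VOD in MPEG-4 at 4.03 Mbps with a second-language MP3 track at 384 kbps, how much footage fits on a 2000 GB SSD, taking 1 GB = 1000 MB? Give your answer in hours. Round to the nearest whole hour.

1007 hours

Audio: 384 kbps = 0.384 Mbps.
Total bitrate: 4.03 + 0.384 = 4.414 Mbps.
Capacity: 2000 GB = 16,000,000 Mb.
Recording time: 16,000,000 / 4.414 = 3,624,830 s ≈ 1,007 hours.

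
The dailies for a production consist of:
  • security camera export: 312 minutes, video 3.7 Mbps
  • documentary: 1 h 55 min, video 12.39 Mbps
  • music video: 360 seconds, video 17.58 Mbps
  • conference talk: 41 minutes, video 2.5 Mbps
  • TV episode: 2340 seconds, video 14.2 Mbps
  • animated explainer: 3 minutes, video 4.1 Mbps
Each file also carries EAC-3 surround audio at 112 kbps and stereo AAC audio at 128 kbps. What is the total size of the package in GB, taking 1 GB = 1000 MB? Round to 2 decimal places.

26.08 GB

Audio total: 112 + 128 = 240 kbps = 0.240 Mbps.
security camera export: 3.940 Mbps × 18720 s = 73756.8 Mb
documentary: 12.630 Mbps × 6900 s = 87147.0 Mb
music video: 17.820 Mbps × 360 s = 6415.2 Mb
conference talk: 2.740 Mbps × 2460 s = 6740.4 Mb
TV episode: 14.440 Mbps × 2340 s = 33789.6 Mb
animated explainer: 4.340 Mbps × 180 s = 781.2 Mb
Total: 208630.2 Mb = 26078.8 MB.
= 26.08 GB.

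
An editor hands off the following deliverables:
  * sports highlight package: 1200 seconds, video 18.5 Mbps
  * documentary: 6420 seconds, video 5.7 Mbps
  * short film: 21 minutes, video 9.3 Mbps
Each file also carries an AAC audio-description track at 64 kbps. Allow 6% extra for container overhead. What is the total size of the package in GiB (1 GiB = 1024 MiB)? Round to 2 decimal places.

8.77 GiB

Audio: 64 kbps = 0.064 Mbps.
sports highlight package: 18.564 Mbps × 1200 s × 1.06 = 23613.4 Mb
documentary: 5.764 Mbps × 6420 s × 1.06 = 39225.2 Mb
short film: 9.364 Mbps × 1260 s × 1.06 = 12506.6 Mb
Total: 75345.1 Mb = 9418.1 MB.
= 8.771 GiB.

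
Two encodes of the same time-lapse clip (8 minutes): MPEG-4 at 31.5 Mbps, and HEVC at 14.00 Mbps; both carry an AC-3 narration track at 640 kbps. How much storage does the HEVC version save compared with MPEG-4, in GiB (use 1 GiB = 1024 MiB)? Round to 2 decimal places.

8 min = 480 s
Audio: 640 kbps = 0.640 Mbps.
MPEG-4: 32.140 Mbps × 480 s = 15427.2 Mb = 1.796 GiB.
HEVC: 14.640 Mbps × 480 s = 7027.2 Mb = 0.818 GiB.
Saving: 1.796 − 0.818 = 0.978 GiB.

0.98 GiB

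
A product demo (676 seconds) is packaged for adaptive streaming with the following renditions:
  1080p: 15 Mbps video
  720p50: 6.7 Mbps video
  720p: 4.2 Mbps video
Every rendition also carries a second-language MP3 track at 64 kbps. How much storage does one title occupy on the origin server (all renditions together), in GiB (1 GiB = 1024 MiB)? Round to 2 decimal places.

2.05 GiB

Audio: 64 kbps = 0.064 Mbps.
Sum of rendition bitrates: (15+0.064) + (6.7+0.064) + (4.2+0.064) = 26.092 Mbps.
× 676 s = 17,638 Mb = 2,205 MB = 2.053 GiB.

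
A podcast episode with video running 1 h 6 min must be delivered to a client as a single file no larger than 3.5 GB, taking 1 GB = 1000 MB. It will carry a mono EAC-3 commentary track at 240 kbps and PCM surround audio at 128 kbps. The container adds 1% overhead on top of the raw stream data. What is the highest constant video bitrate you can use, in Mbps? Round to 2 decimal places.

Budget: 3.5 GB = 28000.0 Mb.
Stream payload after overhead: 28000.0 / 1.01 = 27722.8 Mb.
1 h 6 min = 66 min = 3960 s
Total bitrate budget: 27722.8 Mb / 3960 s = 7.001 Mbps.
Audio total: 240 + 128 = 368 kbps = 0.368 Mbps.
Video: 7.001 − 0.368 = 6.633 Mbps.

6.63 Mbps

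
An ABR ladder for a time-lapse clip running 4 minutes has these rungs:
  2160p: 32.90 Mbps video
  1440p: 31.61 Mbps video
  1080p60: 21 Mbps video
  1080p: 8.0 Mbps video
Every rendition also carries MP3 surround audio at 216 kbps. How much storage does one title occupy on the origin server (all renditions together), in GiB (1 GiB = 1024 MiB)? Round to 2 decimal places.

2.64 GiB

4 min = 240 s
Audio: 216 kbps = 0.216 Mbps.
Sum of rendition bitrates: (32.90+0.216) + (31.61+0.216) + (21+0.216) + (8.0+0.216) = 94.374 Mbps.
× 240 s = 22,650 Mb = 2,831 MB = 2.637 GiB.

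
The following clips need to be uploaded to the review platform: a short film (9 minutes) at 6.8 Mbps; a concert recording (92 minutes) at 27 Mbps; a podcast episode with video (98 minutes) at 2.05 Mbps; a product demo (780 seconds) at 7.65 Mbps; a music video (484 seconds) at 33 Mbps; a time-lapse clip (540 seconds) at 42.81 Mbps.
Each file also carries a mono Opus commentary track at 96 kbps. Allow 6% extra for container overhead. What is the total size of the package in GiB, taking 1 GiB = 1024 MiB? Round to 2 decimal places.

26.05 GiB

Audio: 96 kbps = 0.096 Mbps.
short film: 6.896 Mbps × 540 s × 1.06 = 3947.3 Mb
concert recording: 27.096 Mbps × 5520 s × 1.06 = 158544.1 Mb
podcast episode with video: 2.146 Mbps × 5880 s × 1.06 = 13375.6 Mb
product demo: 7.746 Mbps × 780 s × 1.06 = 6404.4 Mb
music video: 33.096 Mbps × 484 s × 1.06 = 16979.6 Mb
time-lapse clip: 42.906 Mbps × 540 s × 1.06 = 24559.4 Mb
Total: 223810.3 Mb = 27976.3 MB.
= 26.05 GiB.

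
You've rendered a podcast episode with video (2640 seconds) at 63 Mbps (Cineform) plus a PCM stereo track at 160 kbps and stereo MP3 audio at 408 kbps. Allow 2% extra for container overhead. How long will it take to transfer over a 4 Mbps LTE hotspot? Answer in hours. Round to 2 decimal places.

Audio total: 160 + 408 = 568 kbps = 0.568 Mbps.
Total bitrate: 63.568 Mbps.
File: 63.568 Mbps × 2640 s = 167819.5 Mb.
With 2% container overhead: ×1.02. → 171175.9 Mb.
At 4 Mbps: 171175.9 / 4 = 42794.0 s ≈ 11.9 hours.

11.89 hours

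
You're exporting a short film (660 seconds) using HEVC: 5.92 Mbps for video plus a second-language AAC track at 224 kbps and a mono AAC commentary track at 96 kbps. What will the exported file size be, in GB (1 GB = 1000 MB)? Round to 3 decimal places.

0.515 GB

Audio total: 224 + 96 = 320 kbps = 0.320 Mbps.
Total bitrate: 5.92 + 0.320 = 6.240 Mbps.
Stream data: 6.240 Mbps × 660 s = 4118.4 Mb.
4,118 Mb ÷ 8 = 514.8 MB → 0.5148 GB.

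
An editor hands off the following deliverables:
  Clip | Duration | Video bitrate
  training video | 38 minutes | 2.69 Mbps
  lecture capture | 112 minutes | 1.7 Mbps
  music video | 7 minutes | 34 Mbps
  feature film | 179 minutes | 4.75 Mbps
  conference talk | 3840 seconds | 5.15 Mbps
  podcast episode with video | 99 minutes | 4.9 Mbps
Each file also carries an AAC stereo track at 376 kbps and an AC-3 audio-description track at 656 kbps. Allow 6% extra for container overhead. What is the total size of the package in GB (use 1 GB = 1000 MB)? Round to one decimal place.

21.5 GB

Audio total: 376 + 656 = 1032 kbps = 1.032 Mbps.
training video: 3.722 Mbps × 2280 s × 1.06 = 8995.3 Mb
lecture capture: 2.732 Mbps × 6720 s × 1.06 = 19460.6 Mb
music video: 35.032 Mbps × 420 s × 1.06 = 15596.2 Mb
feature film: 5.782 Mbps × 10740 s × 1.06 = 65824.6 Mb
conference talk: 6.182 Mbps × 3840 s × 1.06 = 25163.2 Mb
podcast episode with video: 5.932 Mbps × 5940 s × 1.06 = 37350.2 Mb
Total: 172390.2 Mb = 21548.8 MB.
= 21.55 GB.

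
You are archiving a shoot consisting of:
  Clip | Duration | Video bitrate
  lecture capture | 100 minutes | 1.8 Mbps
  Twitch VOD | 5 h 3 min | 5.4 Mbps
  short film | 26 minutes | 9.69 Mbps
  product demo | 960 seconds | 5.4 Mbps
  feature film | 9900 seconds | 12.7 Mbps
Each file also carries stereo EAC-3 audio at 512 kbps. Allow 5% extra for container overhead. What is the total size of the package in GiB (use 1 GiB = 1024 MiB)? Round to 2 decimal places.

33.46 GiB

Audio: 512 kbps = 0.512 Mbps.
lecture capture: 2.312 Mbps × 6000 s × 1.05 = 14565.6 Mb
Twitch VOD: 5.912 Mbps × 18180 s × 1.05 = 112854.2 Mb
short film: 10.202 Mbps × 1560 s × 1.05 = 16710.9 Mb
product demo: 5.912 Mbps × 960 s × 1.05 = 5959.3 Mb
feature film: 13.212 Mbps × 9900 s × 1.05 = 137338.7 Mb
Total: 287428.7 Mb = 35928.6 MB.
= 33.46 GiB.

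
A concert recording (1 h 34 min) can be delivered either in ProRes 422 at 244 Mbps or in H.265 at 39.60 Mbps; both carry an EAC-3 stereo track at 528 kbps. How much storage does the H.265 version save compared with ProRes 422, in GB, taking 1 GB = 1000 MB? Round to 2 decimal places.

1 h 34 min = 94 min = 5640 s
Audio: 528 kbps = 0.528 Mbps.
ProRes 422: 244.528 Mbps × 5640 s = 1379137.9 Mb = 172.392 GB.
H.265: 40.128 Mbps × 5640 s = 226321.9 Mb = 28.290 GB.
Saving: 172.392 − 28.290 = 144.102 GB.

144.10 GB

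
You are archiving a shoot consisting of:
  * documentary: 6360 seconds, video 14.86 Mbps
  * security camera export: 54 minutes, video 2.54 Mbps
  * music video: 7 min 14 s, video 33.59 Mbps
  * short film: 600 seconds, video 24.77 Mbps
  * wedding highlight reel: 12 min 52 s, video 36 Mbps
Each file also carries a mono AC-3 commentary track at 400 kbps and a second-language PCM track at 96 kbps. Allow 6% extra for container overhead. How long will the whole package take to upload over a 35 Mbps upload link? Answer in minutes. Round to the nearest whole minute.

Audio total: 400 + 96 = 496 kbps = 0.496 Mbps.
documentary: 15.356 Mbps × 6360 s × 1.06 = 103524.0 Mb
security camera export: 3.036 Mbps × 3240 s × 1.06 = 10426.8 Mb
music video: 34.086 Mbps × 434 s × 1.06 = 15680.9 Mb
short film: 25.266 Mbps × 600 s × 1.06 = 16069.2 Mb
wedding highlight reel: 36.496 Mbps × 772 s × 1.06 = 29865.4 Mb
Total: 175566.4 Mb = 21945.8 MB.
At 35 Mbps: 175566.4 / 35 = 5016 s ≈ 83.6 minutes.

84 minutes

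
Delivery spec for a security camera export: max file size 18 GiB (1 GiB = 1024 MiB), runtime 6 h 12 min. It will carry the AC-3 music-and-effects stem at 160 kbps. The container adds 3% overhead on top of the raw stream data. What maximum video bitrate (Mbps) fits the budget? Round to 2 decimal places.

6.57 Mbps

Budget: 18 GiB = 154618.8 Mb.
Stream payload after overhead: 154618.8 / 1.03 = 150115.4 Mb.
6 h 12 min = 372 min = 22320 s
Total bitrate budget: 150115.4 Mb / 22320 s = 6.726 Mbps.
Audio: 160 kbps = 0.160 Mbps.
Video: 6.726 − 0.160 = 6.566 Mbps.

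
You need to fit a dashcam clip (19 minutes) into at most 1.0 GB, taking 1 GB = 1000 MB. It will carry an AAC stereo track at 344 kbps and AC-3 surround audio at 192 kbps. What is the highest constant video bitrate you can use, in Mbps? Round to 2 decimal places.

6.48 Mbps

Budget: 1.0 GB = 8000.0 Mb.
19 min = 1140 s
Total bitrate budget: 8000.0 Mb / 1140 s = 7.018 Mbps.
Audio total: 344 + 192 = 536 kbps = 0.536 Mbps.
Video: 7.018 − 0.536 = 6.482 Mbps.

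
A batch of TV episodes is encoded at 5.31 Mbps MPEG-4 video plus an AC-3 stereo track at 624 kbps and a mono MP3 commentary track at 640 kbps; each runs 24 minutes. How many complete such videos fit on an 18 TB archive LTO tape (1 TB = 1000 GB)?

15211

24 min = 1440 s
Audio total: 624 + 640 = 1264 kbps = 1.264 Mbps.
Total bitrate: 6.574 Mbps.
Per item: 6.574 Mbps × 1440 s = 9,467 Mb = 1,183 MB.
Capacity: 18 TB = 144,000,000 Mb; 15211.44 items → 15211 complete.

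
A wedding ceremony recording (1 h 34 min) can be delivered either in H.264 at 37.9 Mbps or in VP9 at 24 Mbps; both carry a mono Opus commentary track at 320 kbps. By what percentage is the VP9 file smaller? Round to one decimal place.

36.4%

1 h 34 min = 94 min = 5640 s
Audio: 320 kbps = 0.320 Mbps.
H.264: 38.220 Mbps × 5640 s = 215560.8 Mb = 25.095 GiB.
VP9: 24.320 Mbps × 5640 s = 137164.8 Mb = 15.968 GiB.
Reduction: (1 − 15.968/25.095) × 100 = 36.37%.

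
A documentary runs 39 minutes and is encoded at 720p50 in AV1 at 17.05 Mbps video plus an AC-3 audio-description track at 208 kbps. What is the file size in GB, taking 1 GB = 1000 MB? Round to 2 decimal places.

5.05 GB

39 min = 2340 s
Audio: 208 kbps = 0.208 Mbps.
Total bitrate: 17.05 + 0.208 = 17.258 Mbps.
Stream data: 17.258 Mbps × 2340 s = 40383.7 Mb.
40,384 Mb ÷ 8 = 5,048 MB → 5.048 GB.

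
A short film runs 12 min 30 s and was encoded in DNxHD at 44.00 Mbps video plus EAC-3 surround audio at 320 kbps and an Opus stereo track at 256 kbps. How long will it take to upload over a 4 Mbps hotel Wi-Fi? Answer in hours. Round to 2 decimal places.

2.32 hours

12 min 30 s = 750 s
Audio total: 320 + 256 = 576 kbps = 0.576 Mbps.
Total bitrate: 44.576 Mbps.
File: 44.576 Mbps × 750 s = 33432.0 Mb.
At 4 Mbps: 33432.0 / 4 = 8358.0 s ≈ 2.32 hours.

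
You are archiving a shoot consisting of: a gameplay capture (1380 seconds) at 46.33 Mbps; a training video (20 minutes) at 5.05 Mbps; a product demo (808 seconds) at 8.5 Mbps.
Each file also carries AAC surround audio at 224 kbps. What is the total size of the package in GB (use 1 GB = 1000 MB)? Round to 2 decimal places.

Audio: 224 kbps = 0.224 Mbps.
gameplay capture: 46.554 Mbps × 1380 s = 64244.5 Mb
training video: 5.274 Mbps × 1200 s = 6328.8 Mb
product demo: 8.724 Mbps × 808 s = 7049.0 Mb
Total: 77622.3 Mb = 9702.8 MB.
= 9.703 GB.

9.70 GB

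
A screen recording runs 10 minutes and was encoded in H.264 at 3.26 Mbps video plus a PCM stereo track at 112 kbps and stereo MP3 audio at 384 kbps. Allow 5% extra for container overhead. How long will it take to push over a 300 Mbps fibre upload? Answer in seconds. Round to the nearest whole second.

8 seconds

10 min = 600 s
Audio total: 112 + 384 = 496 kbps = 0.496 Mbps.
Total bitrate: 3.756 Mbps.
File: 3.756 Mbps × 600 s = 2253.6 Mb.
With 5% container overhead: ×1.05. → 2366.3 Mb.
At 300 Mbps: 2366.3 / 300 = 7.9 s ≈ 7.89 seconds.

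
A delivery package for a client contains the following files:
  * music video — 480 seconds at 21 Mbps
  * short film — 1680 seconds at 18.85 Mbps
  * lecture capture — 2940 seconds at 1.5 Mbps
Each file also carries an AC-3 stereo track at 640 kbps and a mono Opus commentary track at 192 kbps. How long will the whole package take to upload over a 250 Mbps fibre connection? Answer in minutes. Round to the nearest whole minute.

Audio total: 640 + 192 = 832 kbps = 0.832 Mbps.
music video: 21.832 Mbps × 480 s = 10479.4 Mb
short film: 19.682 Mbps × 1680 s = 33065.8 Mb
lecture capture: 2.332 Mbps × 2940 s = 6856.1 Mb
Total: 50401.2 Mb = 6300.1 MB.
At 250 Mbps: 50401.2 / 250 = 202 s ≈ 3.36 minutes.

3 minutes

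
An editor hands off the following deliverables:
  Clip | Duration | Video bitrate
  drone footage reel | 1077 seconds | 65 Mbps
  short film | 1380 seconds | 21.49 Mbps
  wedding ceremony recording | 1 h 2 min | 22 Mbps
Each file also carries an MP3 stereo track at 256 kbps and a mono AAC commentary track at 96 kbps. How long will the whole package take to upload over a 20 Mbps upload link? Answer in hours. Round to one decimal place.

Audio total: 256 + 96 = 352 kbps = 0.352 Mbps.
drone footage reel: 65.352 Mbps × 1077 s = 70384.1 Mb
short film: 21.842 Mbps × 1380 s = 30142.0 Mb
wedding ceremony recording: 22.352 Mbps × 3720 s = 83149.4 Mb
Total: 183675.5 Mb = 22959.4 MB.
At 20 Mbps: 183675.5 / 20 = 9184 s ≈ 2.55 hours.

2.6 hours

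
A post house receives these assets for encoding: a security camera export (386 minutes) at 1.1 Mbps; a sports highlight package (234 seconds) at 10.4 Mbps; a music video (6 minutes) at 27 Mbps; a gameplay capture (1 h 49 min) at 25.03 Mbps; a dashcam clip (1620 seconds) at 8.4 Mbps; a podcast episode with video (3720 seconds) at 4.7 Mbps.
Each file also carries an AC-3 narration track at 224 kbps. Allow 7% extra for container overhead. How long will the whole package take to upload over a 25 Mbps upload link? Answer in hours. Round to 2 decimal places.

Audio: 224 kbps = 0.224 Mbps.
security camera export: 1.324 Mbps × 23160 s × 1.07 = 32810.3 Mb
sports highlight package: 10.624 Mbps × 234 s × 1.07 = 2660.0 Mb
music video: 27.224 Mbps × 360 s × 1.07 = 10486.7 Mb
gameplay capture: 25.254 Mbps × 6540 s × 1.07 = 176722.4 Mb
dashcam clip: 8.624 Mbps × 1620 s × 1.07 = 14948.8 Mb
podcast episode with video: 4.924 Mbps × 3720 s × 1.07 = 19599.5 Mb
Total: 257227.8 Mb = 32153.5 MB.
At 25 Mbps: 257227.8 / 25 = 10289 s ≈ 2.86 hours.

2.86 hours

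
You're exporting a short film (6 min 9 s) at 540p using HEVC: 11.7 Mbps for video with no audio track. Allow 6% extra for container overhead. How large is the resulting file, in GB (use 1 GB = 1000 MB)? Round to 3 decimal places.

6 min 9 s = 369 s
Total bitrate: 11.7 Mbps.
Stream data: 11.700 Mbps × 369 s = 4317.3 Mb.
With 6% container overhead: ×1.06.
4,576 Mb ÷ 8 = 572.0 MB → 0.572 GB.

0.572 GB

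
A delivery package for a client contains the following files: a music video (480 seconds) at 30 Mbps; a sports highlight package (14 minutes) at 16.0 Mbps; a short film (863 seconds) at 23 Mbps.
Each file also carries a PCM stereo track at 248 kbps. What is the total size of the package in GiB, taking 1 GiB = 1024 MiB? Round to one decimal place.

5.6 GiB

Audio: 248 kbps = 0.248 Mbps.
music video: 30.248 Mbps × 480 s = 14519.0 Mb
sports highlight package: 16.248 Mbps × 840 s = 13648.3 Mb
short film: 23.248 Mbps × 863 s = 20063.0 Mb
Total: 48230.4 Mb = 6028.8 MB.
= 5.615 GiB.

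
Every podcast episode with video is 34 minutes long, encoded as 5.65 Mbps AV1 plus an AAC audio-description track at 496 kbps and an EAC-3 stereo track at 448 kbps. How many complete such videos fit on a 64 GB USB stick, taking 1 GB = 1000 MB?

34 min = 2040 s
Audio total: 496 + 448 = 944 kbps = 0.944 Mbps.
Total bitrate: 6.594 Mbps.
Per item: 6.594 Mbps × 2040 s = 13,452 Mb = 1,681 MB.
Capacity: 64 GB = 512,000 Mb; 38.06 items → 38 complete.

38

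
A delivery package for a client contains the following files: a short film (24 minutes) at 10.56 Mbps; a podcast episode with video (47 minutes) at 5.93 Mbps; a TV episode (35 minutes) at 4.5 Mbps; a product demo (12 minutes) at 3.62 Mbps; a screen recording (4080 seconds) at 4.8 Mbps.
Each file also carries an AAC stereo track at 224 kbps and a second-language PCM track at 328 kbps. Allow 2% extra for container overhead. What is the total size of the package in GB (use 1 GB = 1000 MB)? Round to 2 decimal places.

Audio total: 224 + 328 = 552 kbps = 0.552 Mbps.
short film: 11.112 Mbps × 1440 s × 1.02 = 16321.3 Mb
podcast episode with video: 6.482 Mbps × 2820 s × 1.02 = 18644.8 Mb
TV episode: 5.052 Mbps × 2100 s × 1.02 = 10821.4 Mb
product demo: 4.172 Mbps × 720 s × 1.02 = 3063.9 Mb
screen recording: 5.352 Mbps × 4080 s × 1.02 = 22272.9 Mb
Total: 71124.3 Mb = 8890.5 MB.
= 8.891 GB.

8.89 GB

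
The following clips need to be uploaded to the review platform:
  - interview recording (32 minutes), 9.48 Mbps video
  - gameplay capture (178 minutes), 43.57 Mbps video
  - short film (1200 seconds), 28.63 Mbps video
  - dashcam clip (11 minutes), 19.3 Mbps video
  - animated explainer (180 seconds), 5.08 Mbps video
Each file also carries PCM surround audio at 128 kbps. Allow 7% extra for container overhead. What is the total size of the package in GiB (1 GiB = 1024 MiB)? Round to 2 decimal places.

Audio: 128 kbps = 0.128 Mbps.
interview recording: 9.608 Mbps × 1920 s × 1.07 = 19738.7 Mb
gameplay capture: 43.698 Mbps × 10680 s × 1.07 = 499363.3 Mb
short film: 28.758 Mbps × 1200 s × 1.07 = 36925.3 Mb
dashcam clip: 19.428 Mbps × 660 s × 1.07 = 13720.1 Mb
animated explainer: 5.208 Mbps × 180 s × 1.07 = 1003.1 Mb
Total: 570750.3 Mb = 71343.8 MB.
= 66.44 GiB.

66.44 GiB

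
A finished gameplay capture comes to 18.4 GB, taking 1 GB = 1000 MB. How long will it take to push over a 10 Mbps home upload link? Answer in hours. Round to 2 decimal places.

File: 18.4 GB = 147200.0 Mb.
At 10 Mbps: 147200.0 / 10 = 14720.0 s ≈ 4.09 hours.

4.09 hours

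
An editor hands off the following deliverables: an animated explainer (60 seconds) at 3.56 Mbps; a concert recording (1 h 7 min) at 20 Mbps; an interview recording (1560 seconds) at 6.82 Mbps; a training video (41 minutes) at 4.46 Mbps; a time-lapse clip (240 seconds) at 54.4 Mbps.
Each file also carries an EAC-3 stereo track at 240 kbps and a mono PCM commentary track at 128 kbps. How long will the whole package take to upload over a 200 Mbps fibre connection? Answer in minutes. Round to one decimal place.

9.9 minutes

Audio total: 240 + 128 = 368 kbps = 0.368 Mbps.
animated explainer: 3.928 Mbps × 60 s = 235.7 Mb
concert recording: 20.368 Mbps × 4020 s = 81879.4 Mb
interview recording: 7.188 Mbps × 1560 s = 11213.3 Mb
training video: 4.828 Mbps × 2460 s = 11876.9 Mb
time-lapse clip: 54.768 Mbps × 240 s = 13144.3 Mb
Total: 118349.5 Mb = 14793.7 MB.
At 200 Mbps: 118349.5 / 200 = 592 s ≈ 9.86 minutes.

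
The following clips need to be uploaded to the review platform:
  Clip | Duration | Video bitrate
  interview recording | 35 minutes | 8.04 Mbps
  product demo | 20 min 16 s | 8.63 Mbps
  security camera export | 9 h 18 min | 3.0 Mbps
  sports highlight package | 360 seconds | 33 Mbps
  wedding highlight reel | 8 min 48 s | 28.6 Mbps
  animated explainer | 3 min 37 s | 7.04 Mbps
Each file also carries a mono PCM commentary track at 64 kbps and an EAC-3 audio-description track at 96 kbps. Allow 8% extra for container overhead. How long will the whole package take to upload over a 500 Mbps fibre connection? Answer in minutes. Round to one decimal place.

5.8 minutes

Audio total: 64 + 96 = 160 kbps = 0.160 Mbps.
interview recording: 8.200 Mbps × 2100 s × 1.08 = 18597.6 Mb
product demo: 8.790 Mbps × 1216 s × 1.08 = 11543.7 Mb
security camera export: 3.160 Mbps × 33480 s × 1.08 = 114260.5 Mb
sports highlight package: 33.160 Mbps × 360 s × 1.08 = 12892.6 Mb
wedding highlight reel: 28.760 Mbps × 528 s × 1.08 = 16400.1 Mb
animated explainer: 7.200 Mbps × 217 s × 1.08 = 1687.4 Mb
Total: 175382.0 Mb = 21922.7 MB.
At 500 Mbps: 175382.0 / 500 = 351 s ≈ 5.85 minutes.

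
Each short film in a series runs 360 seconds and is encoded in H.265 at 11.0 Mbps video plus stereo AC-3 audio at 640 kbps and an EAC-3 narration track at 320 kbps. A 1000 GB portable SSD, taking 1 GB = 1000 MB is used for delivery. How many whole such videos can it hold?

1858

Audio total: 640 + 320 = 960 kbps = 0.960 Mbps.
Total bitrate: 11.960 Mbps.
Per item: 11.960 Mbps × 360 s = 4,306 Mb = 538.2 MB.
Capacity: 1000 GB = 8,000,000 Mb; 1858.05 items → 1858 complete.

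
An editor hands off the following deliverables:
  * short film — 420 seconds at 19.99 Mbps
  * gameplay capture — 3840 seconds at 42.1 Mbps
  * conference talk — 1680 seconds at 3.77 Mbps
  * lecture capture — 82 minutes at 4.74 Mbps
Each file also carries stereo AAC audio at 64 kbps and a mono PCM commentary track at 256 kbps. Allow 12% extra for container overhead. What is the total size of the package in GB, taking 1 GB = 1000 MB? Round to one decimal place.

Audio total: 64 + 256 = 320 kbps = 0.320 Mbps.
short film: 20.310 Mbps × 420 s × 1.12 = 9553.8 Mb
gameplay capture: 42.420 Mbps × 3840 s × 1.12 = 182439.9 Mb
conference talk: 4.090 Mbps × 1680 s × 1.12 = 7695.7 Mb
lecture capture: 5.060 Mbps × 4920 s × 1.12 = 27882.6 Mb
Total: 227572.1 Mb = 28446.5 MB.
= 28.45 GB.

28.4 GB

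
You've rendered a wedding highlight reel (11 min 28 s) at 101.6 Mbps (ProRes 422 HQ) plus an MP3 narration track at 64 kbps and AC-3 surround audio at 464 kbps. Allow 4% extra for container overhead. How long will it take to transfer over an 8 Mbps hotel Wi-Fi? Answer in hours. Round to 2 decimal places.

2.54 hours

11 min 28 s = 688 s
Audio total: 64 + 464 = 528 kbps = 0.528 Mbps.
Total bitrate: 102.128 Mbps.
File: 102.128 Mbps × 688 s = 70264.1 Mb.
With 4% container overhead: ×1.04. → 73074.6 Mb.
At 8 Mbps: 73074.6 / 8 = 9134.3 s ≈ 2.54 hours.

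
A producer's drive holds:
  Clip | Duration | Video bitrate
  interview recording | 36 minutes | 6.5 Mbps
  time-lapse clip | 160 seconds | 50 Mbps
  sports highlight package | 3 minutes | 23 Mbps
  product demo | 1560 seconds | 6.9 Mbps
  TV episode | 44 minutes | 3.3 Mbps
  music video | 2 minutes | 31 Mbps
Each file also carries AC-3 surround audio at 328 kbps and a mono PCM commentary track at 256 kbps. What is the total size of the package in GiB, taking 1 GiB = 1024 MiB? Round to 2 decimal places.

6.21 GiB

Audio total: 328 + 256 = 584 kbps = 0.584 Mbps.
interview recording: 7.084 Mbps × 2160 s = 15301.4 Mb
time-lapse clip: 50.584 Mbps × 160 s = 8093.4 Mb
sports highlight package: 23.584 Mbps × 180 s = 4245.1 Mb
product demo: 7.484 Mbps × 1560 s = 11675.0 Mb
TV episode: 3.884 Mbps × 2640 s = 10253.8 Mb
music video: 31.584 Mbps × 120 s = 3790.1 Mb
Total: 53358.9 Mb = 6669.9 MB.
= 6.212 GiB.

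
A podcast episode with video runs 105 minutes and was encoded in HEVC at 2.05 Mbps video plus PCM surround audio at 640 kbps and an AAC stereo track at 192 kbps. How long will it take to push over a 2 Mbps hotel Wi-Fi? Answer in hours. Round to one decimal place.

2.5 hours

105 min = 6300 s
Audio total: 640 + 192 = 832 kbps = 0.832 Mbps.
Total bitrate: 2.882 Mbps.
File: 2.882 Mbps × 6300 s = 18156.6 Mb.
At 2 Mbps: 18156.6 / 2 = 9078.3 s ≈ 2.52 hours.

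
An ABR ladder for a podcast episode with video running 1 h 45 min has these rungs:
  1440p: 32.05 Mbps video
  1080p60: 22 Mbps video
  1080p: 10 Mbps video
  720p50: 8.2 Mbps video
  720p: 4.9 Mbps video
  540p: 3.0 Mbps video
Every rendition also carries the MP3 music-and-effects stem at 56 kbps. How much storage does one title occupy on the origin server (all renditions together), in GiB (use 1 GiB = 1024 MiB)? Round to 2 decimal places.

59.03 GiB

1 h 45 min = 105 min = 6300 s
Audio: 56 kbps = 0.056 Mbps.
Sum of rendition bitrates: (32.05+0.056) + (22+0.056) + (10+0.056) + (8.2+0.056) + (4.9+0.056) + (3.0+0.056) = 80.486 Mbps.
× 6300 s = 507,062 Mb = 63,383 MB = 59.03 GiB.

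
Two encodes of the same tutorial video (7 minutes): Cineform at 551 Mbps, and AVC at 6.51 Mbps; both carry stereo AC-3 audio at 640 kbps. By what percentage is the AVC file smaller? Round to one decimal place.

7 min = 420 s
Audio: 640 kbps = 0.640 Mbps.
Cineform: 551.640 Mbps × 420 s = 231688.8 Mb = 26.972 GiB.
AVC: 7.150 Mbps × 420 s = 3003.0 Mb = 0.350 GiB.
Reduction: (1 − 0.350/26.972) × 100 = 98.70%.

98.7%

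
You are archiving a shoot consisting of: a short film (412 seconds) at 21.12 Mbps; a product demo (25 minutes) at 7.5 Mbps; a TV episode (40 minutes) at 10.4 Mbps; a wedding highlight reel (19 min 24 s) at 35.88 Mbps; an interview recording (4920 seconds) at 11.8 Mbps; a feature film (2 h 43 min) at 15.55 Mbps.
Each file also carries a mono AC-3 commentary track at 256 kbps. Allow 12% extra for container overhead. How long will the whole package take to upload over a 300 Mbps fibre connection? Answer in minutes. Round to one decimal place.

18.8 minutes

Audio: 256 kbps = 0.256 Mbps.
short film: 21.376 Mbps × 412 s × 1.12 = 9863.7 Mb
product demo: 7.756 Mbps × 1500 s × 1.12 = 13030.1 Mb
TV episode: 10.656 Mbps × 2400 s × 1.12 = 28643.3 Mb
wedding highlight reel: 36.136 Mbps × 1164 s × 1.12 = 47109.8 Mb
interview recording: 12.056 Mbps × 4920 s × 1.12 = 66433.4 Mb
feature film: 15.806 Mbps × 9780 s × 1.12 = 173132.6 Mb
Total: 338212.9 Mb = 42276.6 MB.
At 300 Mbps: 338212.9 / 300 = 1127 s ≈ 18.8 minutes.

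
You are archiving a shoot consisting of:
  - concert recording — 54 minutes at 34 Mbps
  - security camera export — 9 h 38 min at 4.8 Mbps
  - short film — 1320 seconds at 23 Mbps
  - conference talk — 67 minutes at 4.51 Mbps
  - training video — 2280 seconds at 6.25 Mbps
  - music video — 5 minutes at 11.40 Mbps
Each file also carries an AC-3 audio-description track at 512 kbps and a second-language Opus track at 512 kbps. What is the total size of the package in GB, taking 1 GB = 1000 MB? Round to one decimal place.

Audio total: 512 + 512 = 1024 kbps = 1.024 Mbps.
concert recording: 35.024 Mbps × 3240 s = 113477.8 Mb
security camera export: 5.824 Mbps × 34680 s = 201976.3 Mb
short film: 24.024 Mbps × 1320 s = 31711.7 Mb
conference talk: 5.534 Mbps × 4020 s = 22246.7 Mb
training video: 7.274 Mbps × 2280 s = 16584.7 Mb
music video: 12.424 Mbps × 300 s = 3727.2 Mb
Total: 389724.4 Mb = 48715.5 MB.
= 48.72 GB.

48.7 GB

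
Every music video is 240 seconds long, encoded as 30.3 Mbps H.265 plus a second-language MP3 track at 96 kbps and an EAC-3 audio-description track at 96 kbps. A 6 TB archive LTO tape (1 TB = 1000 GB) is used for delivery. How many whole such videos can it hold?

6559

Audio total: 96 + 96 = 192 kbps = 0.192 Mbps.
Total bitrate: 30.492 Mbps.
Per item: 30.492 Mbps × 240 s = 7,318 Mb = 914.8 MB.
Capacity: 6 TB = 48,000,000 Mb; 6559.10 items → 6559 complete.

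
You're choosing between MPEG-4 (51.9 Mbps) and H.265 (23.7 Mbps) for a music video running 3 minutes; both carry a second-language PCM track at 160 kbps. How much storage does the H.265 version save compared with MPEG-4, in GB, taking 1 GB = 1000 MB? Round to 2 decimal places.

3 min = 180 s
Audio: 160 kbps = 0.160 Mbps.
MPEG-4: 52.060 Mbps × 180 s = 9370.8 Mb = 1.171 GB.
H.265: 23.860 Mbps × 180 s = 4294.8 Mb = 0.537 GB.
Saving: 1.171 − 0.537 = 0.634 GB.

0.63 GB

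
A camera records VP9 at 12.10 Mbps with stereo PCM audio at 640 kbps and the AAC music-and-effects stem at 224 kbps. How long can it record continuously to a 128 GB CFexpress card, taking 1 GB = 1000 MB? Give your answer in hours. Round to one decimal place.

Audio total: 640 + 224 = 864 kbps = 0.864 Mbps.
Total bitrate: 12.10 + 0.864 = 12.964 Mbps.
Capacity: 128 GB = 1,024,000 Mb.
Recording time: 1,024,000 / 12.964 = 78,988 s ≈ 21.9 hours.

21.9 hours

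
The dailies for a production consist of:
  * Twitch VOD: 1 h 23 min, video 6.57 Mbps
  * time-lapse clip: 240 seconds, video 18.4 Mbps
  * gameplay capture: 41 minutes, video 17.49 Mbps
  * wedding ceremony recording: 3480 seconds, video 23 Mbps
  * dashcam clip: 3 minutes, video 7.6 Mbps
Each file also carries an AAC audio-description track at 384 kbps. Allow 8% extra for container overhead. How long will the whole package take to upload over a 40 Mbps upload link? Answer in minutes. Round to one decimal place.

74.7 minutes

Audio: 384 kbps = 0.384 Mbps.
Twitch VOD: 6.954 Mbps × 4980 s × 1.08 = 37401.4 Mb
time-lapse clip: 18.784 Mbps × 240 s × 1.08 = 4868.8 Mb
gameplay capture: 17.874 Mbps × 2460 s × 1.08 = 47487.6 Mb
wedding ceremony recording: 23.384 Mbps × 3480 s × 1.08 = 87886.4 Mb
dashcam clip: 7.984 Mbps × 180 s × 1.08 = 1552.1 Mb
Total: 179196.4 Mb = 22399.5 MB.
At 40 Mbps: 179196.4 / 40 = 4480 s ≈ 74.7 minutes.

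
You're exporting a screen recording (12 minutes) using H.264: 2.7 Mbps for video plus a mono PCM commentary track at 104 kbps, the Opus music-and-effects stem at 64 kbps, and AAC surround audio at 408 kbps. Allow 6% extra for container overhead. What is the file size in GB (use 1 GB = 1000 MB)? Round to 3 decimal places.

12 min = 720 s
Audio total: 104 + 64 + 408 = 576 kbps = 0.576 Mbps.
Total bitrate: 2.7 + 0.576 = 3.276 Mbps.
Stream data: 3.276 Mbps × 720 s = 2358.7 Mb.
With 6% container overhead: ×1.06.
2,500 Mb ÷ 8 = 312.5 MB → 0.3125 GB.

0.313 GB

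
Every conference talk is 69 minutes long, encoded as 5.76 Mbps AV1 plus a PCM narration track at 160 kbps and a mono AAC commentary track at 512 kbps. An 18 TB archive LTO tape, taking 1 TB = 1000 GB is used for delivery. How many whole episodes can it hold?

69 min = 4140 s
Audio total: 160 + 512 = 672 kbps = 0.672 Mbps.
Total bitrate: 6.432 Mbps.
Per item: 6.432 Mbps × 4140 s = 26,628 Mb = 3,329 MB.
Capacity: 18 TB = 144,000,000 Mb; 5407.74 items → 5407 complete.

5407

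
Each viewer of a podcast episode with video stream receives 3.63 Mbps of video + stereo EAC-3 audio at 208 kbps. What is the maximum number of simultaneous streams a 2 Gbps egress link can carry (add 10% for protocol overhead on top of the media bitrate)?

473

Audio: 208 kbps = 0.208 Mbps.
Per-viewer media rate: 3.838 Mbps.
On the wire with 10% overhead: 4.222 Mbps.
2 Gbps = 2,000 Mbps; 2,000 / 4.222 = 473.73 → 473 viewers.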